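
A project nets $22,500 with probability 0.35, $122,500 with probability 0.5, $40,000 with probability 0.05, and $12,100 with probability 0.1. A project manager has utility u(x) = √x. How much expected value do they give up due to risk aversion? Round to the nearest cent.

$10,582.75

E[u] = 0.35·√22500 + 0.5·√122500 + 0.05·√40000 + 0.1·√12100 = 0.35·150 + 0.5·350 + 0.05·200 + 0.1·110 = 248.5
CE = (248.5)² = 61752.25
Risk premium = EV − CE = 72335 − 61752.25 = 10582.75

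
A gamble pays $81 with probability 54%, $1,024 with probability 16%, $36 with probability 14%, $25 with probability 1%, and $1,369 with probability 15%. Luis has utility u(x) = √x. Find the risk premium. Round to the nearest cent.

E[u] = 0.54·√81 + 0.16·√1024 + 0.14·√36 + 0.01·√25 + 0.15·√1369 = 0.54·9 + 0.16·32 + 0.14·6 + 0.01·5 + 0.15·37 = 16.42
CE = (16.42)² = 269.6164
Risk premium = EV − CE = 418.22 − 269.6164 = 148.6036

$148.60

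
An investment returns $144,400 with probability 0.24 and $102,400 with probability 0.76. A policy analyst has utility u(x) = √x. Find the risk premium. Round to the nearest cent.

$656.64

E[u] = 0.24·√144400 + 0.76·√102400 = 0.24·380 + 0.76·320 = 334.4
CE = (334.4)² = 111823.36
Risk premium = EV − CE = 112480 − 111823.36 = 656.64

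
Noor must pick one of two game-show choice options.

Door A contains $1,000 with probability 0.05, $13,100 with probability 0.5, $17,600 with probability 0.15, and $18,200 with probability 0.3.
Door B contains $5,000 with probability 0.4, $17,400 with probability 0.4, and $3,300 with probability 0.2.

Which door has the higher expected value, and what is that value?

Door A ($14,700)

Door A = 0.05 × 1000 + 0.5 × 13100 + 0.15 × 17600 + 0.3 × 18200 = 50 + 6550 + 2640 + 5460 = 14700
Door B = 0.4 × 5000 + 0.4 × 17400 + 0.2 × 3300 = 2000 + 6960 + 660 = 9620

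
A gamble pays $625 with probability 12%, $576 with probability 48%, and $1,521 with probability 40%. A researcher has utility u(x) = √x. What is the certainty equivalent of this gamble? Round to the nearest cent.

$907.21

E[u] = 0.12·√625 + 0.48·√576 + 0.4·√1521 = 0.12·25 + 0.48·24 + 0.4·39 = 30.12
CE = (30.12)² = 907.2144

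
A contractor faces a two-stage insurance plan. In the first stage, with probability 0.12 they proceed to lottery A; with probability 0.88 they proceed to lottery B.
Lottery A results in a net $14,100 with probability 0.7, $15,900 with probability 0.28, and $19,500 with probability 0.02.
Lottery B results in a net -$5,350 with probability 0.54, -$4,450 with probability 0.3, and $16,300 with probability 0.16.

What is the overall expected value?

EV(A) = 0.7 × 14100 + 0.28 × 15900 + 0.02 × 19500 = 9870 + 4452 + 390 = 14712
EV(B) = 0.54 × (-5350) + 0.3 × (-4450) + 0.16 × 16300 = -2889 − 1335 + 2608 = -1616
Overall = 0.12 × 14712 + 0.88 × (-1616) = 1765.44 − 1422.08 = 343.36

$343.36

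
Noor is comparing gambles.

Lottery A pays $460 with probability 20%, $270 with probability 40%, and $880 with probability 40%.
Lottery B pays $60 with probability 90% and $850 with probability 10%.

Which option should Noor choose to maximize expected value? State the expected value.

Lottery A = 0.2 × 460 + 0.4 × 270 + 0.4 × 880 = 92 + 108 + 352 = 552
Lottery B = 0.9 × 60 + 0.1 × 850 = 54 + 85 = 139

Lottery A ($552)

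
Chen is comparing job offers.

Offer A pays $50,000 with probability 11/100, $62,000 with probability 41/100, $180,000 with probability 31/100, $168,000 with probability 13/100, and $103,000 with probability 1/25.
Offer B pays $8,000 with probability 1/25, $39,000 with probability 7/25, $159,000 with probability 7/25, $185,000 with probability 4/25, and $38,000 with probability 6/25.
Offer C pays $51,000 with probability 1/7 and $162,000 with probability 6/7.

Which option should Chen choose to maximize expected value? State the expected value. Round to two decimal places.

Offer A = 11/100 × 50000 + 41/100 × 62000 + 31/100 × 180000 + 13/100 × 168000 + 1/25 × 103000 = 5500 + 25420 + 55800 + 21840 + 4120 = 112680
Offer B = 1/25 × 8000 + 7/25 × 39000 + 7/25 × 159000 + 4/25 × 185000 + 6/25 × 38000 = 320 + 10920 + 44520 + 29600 + 9120 = 94480
Offer C = 1/7 × 51000 + 6/7 × 162000 = 7285.7143 + 138857.1429 = 146142.8571

Offer C ($146,142.86)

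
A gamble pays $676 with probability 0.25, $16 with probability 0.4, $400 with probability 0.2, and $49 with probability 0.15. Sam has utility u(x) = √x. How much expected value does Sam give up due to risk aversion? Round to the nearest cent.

E[u] = 0.25·√676 + 0.4·√16 + 0.2·√400 + 0.15·√49 = 0.25·26 + 0.4·4 + 0.2·20 + 0.15·7 = 13.15
CE = (13.15)² = 172.9225
Risk premium = EV − CE = 262.75 − 172.9225 = 89.8275

$89.83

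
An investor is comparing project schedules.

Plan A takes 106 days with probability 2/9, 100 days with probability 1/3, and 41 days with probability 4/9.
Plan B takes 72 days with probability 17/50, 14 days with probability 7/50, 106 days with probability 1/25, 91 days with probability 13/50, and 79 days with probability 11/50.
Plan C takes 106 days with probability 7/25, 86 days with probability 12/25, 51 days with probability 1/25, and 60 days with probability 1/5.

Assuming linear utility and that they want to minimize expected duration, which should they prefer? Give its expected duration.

Plan A = 2/9 × 106 + 1/3 × 100 + 4/9 × 41 = 23.5556 + 33.3333 + 18.2222 = 75.1111
Plan B = 17/50 × 72 + 7/50 × 14 + 1/25 × 106 + 13/50 × 91 + 11/50 × 79 = 24.48 + 1.96 + 4.24 + 23.66 + 17.38 = 71.72
Plan C = 7/25 × 106 + 12/25 × 86 + 1/25 × 51 + 1/5 × 60 = 29.68 + 41.28 + 2.04 + 12 = 85

Plan B (71.72 days)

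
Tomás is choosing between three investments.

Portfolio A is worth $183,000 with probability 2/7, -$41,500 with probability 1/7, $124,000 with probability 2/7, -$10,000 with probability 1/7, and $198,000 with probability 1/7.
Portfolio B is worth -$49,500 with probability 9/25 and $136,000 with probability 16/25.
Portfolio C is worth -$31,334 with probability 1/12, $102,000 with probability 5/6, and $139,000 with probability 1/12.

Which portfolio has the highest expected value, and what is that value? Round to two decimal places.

Portfolio A ($108,642.86)

Portfolio A = 2/7 × 183000 + 1/7 × (-41500) + 2/7 × 124000 + 1/7 × (-10000) + 1/7 × 198000 = 52285.7143 − 5928.5714 + 35428.5714 − 1428.5714 + 28285.7143 = 108642.8571
Portfolio B = 9/25 × (-49500) + 16/25 × 136000 = -17820 + 87040 = 69220
Portfolio C = 1/12 × (-31334) + 5/6 × 102000 + 1/12 × 139000 = -2611.1667 + 85000 + 11583.3333 = 93972.1667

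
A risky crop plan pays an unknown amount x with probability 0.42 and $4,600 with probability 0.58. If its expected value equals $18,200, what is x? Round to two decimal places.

x = $36,980.95

0.42·x + 0.58·4600 = 18200
0.42·x = 18200 − 2668 = 15532
x = 15532 / 0.42 = 36980.9524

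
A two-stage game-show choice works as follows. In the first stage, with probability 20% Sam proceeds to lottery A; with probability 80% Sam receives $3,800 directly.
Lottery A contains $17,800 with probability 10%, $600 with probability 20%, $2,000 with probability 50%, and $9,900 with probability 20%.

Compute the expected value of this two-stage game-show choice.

$4,016

EV(A) = 0.1 × 17800 + 0.2 × 600 + 0.5 × 2000 + 0.2 × 9900 = 1780 + 120 + 1000 + 1980 = 4880
Branch B: 3800 (certain)
Overall = 0.2 × 4880 + 0.8 × 3800 = 976 + 3040 = 4016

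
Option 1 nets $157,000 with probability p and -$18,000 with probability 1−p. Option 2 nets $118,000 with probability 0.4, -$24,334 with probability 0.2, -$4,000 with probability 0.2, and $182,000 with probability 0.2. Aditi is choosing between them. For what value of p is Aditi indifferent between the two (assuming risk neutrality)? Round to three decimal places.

EV(Option 2) = 0.4 × 118000 + 0.2 × (-24334) + 0.2 × (-4000) + 0.2 × 182000 = 47200 − 4866.8 − 800 + 36400 = 77933.2
p·157000 + (1−p)·(-18000) = 77933.2
175000p − 18000 = 77933.2
p = (77933.2 + 18000) / 175000

p = 0.548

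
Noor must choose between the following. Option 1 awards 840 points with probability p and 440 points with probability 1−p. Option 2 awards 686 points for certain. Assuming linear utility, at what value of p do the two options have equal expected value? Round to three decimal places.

p = 0.615

p·840 + (1−p)·440 = 686
400p + 440 = 686
p = (686 − 440) / 400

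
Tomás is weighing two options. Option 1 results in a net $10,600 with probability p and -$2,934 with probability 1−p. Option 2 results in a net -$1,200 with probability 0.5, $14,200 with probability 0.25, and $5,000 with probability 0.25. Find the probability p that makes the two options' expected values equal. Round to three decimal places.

p = 0.527

EV(Option 2) = 0.5 × (-1200) + 0.25 × 14200 + 0.25 × 5000 = -600 + 3550 + 1250 = 4200
p·10600 + (1−p)·(-2934) = 4200
13534p − 2934 = 4200
p = (4200 + 2934) / 13534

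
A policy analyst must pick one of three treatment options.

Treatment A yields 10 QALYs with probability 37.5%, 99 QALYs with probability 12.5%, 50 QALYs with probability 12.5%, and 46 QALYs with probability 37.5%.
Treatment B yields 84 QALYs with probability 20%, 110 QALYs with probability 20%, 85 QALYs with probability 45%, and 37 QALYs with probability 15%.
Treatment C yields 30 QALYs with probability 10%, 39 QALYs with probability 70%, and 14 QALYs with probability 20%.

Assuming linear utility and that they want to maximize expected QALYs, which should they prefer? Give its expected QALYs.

Treatment B (82.6 QALYs)

Treatment A = 0.375 × 10 + 0.125 × 99 + 0.125 × 50 + 0.375 × 46 = 3.75 + 12.375 + 6.25 + 17.25 = 39.625
Treatment B = 0.2 × 84 + 0.2 × 110 + 0.45 × 85 + 0.15 × 37 = 16.8 + 22 + 38.25 + 5.55 = 82.6
Treatment C = 0.1 × 30 + 0.7 × 39 + 0.2 × 14 = 3 + 27.3 + 2.8 = 33.1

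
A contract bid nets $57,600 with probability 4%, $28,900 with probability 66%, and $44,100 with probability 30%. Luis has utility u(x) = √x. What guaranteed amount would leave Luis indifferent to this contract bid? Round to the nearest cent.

$34,151.04

E[u] = 0.04·√57600 + 0.66·√28900 + 0.3·√44100 = 0.04·240 + 0.66·170 + 0.3·210 = 184.8
CE = (184.8)² = 34151.04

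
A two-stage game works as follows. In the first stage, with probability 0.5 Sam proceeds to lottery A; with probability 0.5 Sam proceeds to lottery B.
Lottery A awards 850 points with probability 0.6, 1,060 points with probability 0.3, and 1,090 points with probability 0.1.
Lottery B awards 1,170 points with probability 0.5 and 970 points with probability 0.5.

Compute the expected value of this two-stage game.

1003.5 points

EV(A) = 0.6 × 850 + 0.3 × 1060 + 0.1 × 1090 = 510 + 318 + 109 = 937
EV(B) = 0.5 × 1170 + 0.5 × 970 = 585 + 485 = 1070
Overall = 0.5 × 937 + 0.5 × 1070 = 468.5 + 535 = 1003.5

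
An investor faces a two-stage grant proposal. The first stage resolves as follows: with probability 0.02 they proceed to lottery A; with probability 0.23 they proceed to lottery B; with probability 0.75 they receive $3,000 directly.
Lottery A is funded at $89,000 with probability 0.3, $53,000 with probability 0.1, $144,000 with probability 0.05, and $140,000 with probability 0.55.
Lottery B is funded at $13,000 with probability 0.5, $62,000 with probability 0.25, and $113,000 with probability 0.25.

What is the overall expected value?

EV(A) = 0.3 × 89000 + 0.1 × 53000 + 0.05 × 144000 + 0.55 × 140000 = 26700 + 5300 + 7200 + 77000 = 116200
EV(B) = 0.5 × 13000 + 0.25 × 62000 + 0.25 × 113000 = 6500 + 15500 + 28250 = 50250
Branch C: 3000 (certain)
Overall = 0.02 × 116200 + 0.23 × 50250 + 0.75 × 3000 = 2324 + 11557.5 + 2250 = 16131.5

$16,131.50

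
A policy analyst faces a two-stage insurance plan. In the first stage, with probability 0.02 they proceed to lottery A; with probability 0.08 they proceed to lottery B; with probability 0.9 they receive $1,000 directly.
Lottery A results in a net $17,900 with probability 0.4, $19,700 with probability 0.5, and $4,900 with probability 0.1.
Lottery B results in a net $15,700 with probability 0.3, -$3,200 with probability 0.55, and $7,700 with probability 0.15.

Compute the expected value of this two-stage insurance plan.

$1,578.40

EV(A) = 0.4 × 17900 + 0.5 × 19700 + 0.1 × 4900 = 7160 + 9850 + 490 = 17500
EV(B) = 0.3 × 15700 + 0.55 × (-3200) + 0.15 × 7700 = 4710 − 1760 + 1155 = 4105
Branch C: 1000 (certain)
Overall = 0.02 × 17500 + 0.08 × 4105 + 0.9 × 1000 = 350 + 328.4 + 900 = 1578.4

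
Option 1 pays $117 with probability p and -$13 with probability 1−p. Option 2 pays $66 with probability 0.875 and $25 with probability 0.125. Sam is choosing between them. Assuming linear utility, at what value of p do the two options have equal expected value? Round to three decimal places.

p = 0.568

EV(Option 2) = 0.875 × 66 + 0.125 × 25 = 57.75 + 3.125 = 60.875
p·117 + (1−p)·(-13) = 60.875
130p − 13 = 60.875
p = (60.875 + 13) / 130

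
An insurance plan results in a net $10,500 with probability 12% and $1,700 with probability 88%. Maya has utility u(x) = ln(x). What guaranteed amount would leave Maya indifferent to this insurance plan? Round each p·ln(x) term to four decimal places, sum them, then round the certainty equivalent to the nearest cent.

$2,115.19

E[u] = 0.12·ln(10500) + 0.88·ln(1700) = 1.1111 + 6.5458 = 7.6569
CE = e^7.6569 ≈ 2115.19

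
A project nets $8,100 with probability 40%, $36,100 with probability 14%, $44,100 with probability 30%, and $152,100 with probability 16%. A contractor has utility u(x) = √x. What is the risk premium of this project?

E[u] = 0.4·√8100 + 0.14·√36100 + 0.3·√44100 + 0.16·√152100 = 0.4·90 + 0.14·190 + 0.3·210 + 0.16·390 = 188
CE = (188)² = 35344
Risk premium = EV − CE = 45860 − 35344 = 10516

$10,516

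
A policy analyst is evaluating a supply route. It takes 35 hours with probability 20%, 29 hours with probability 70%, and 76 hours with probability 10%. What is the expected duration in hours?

34.9 hours

EV = 0.2 × 35 + 0.7 × 29 + 0.1 × 76 = 7 + 20.3 + 7.6 = 34.9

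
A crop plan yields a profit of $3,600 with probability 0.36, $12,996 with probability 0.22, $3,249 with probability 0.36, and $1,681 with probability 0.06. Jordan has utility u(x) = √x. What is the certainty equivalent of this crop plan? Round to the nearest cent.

E[u] = 0.36·√3600 + 0.22·√12996 + 0.36·√3249 + 0.06·√1681 = 0.36·60 + 0.22·114 + 0.36·57 + 0.06·41 = 69.66
CE = (69.66)² = 4852.5156

$4,852.52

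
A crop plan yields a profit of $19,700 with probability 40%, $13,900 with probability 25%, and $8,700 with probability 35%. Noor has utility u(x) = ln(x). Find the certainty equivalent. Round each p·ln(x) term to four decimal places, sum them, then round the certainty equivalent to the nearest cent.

E[u] = 0.4·ln(19700) + 0.25·ln(13900) + 0.35·ln(8700) = 3.9553 + 2.3849 + 3.1749 = 9.5151
CE = e^9.5151 ≈ 13562.99

$13,562.99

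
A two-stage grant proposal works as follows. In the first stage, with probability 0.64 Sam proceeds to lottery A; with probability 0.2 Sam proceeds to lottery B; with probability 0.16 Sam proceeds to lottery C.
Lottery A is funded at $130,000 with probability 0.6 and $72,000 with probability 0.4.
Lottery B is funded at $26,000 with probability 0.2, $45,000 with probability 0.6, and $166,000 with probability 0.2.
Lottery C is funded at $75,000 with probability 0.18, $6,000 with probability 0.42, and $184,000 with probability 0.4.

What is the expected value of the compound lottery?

$95,771.20

EV(A) = 0.6 × 130000 + 0.4 × 72000 = 78000 + 28800 = 106800
EV(B) = 0.2 × 26000 + 0.6 × 45000 + 0.2 × 166000 = 5200 + 27000 + 33200 = 65400
EV(C) = 0.18 × 75000 + 0.42 × 6000 + 0.4 × 184000 = 13500 + 2520 + 73600 = 89620
Overall = 0.64 × 106800 + 0.2 × 65400 + 0.16 × 89620 = 68352 + 13080 + 14339.2 = 95771.2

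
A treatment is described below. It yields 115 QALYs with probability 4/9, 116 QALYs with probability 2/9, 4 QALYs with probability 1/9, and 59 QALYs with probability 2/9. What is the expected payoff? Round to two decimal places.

90.44 QALYs

EV = 4/9 × 115 + 2/9 × 116 + 1/9 × 4 + 2/9 × 59 = 51.1111 + 25.7778 + 0.4444 + 13.1111 = 90.4444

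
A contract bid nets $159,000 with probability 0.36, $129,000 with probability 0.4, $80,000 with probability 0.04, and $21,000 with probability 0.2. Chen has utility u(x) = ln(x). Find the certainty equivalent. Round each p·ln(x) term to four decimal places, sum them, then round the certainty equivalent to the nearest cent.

$94,911.49

E[u] = 0.36·ln(159000) + 0.4·ln(129000) + 0.04·ln(80000) + 0.2·ln(21000) = 4.3116 + 4.7070 + 0.4516 + 1.9905 = 11.4607
CE = e^11.4607 ≈ 94911.49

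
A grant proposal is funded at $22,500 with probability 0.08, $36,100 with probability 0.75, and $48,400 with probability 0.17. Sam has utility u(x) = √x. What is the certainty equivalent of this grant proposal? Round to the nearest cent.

$36,825.61

E[u] = 0.08·√22500 + 0.75·√36100 + 0.17·√48400 = 0.08·150 + 0.75·190 + 0.17·220 = 191.9
CE = (191.9)² = 36825.61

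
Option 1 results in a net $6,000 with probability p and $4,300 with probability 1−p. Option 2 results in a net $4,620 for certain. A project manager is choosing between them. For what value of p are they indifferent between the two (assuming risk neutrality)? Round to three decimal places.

p = 0.188

p·6000 + (1−p)·4300 = 4620
1700p + 4300 = 4620
p = (4620 − 4300) / 1700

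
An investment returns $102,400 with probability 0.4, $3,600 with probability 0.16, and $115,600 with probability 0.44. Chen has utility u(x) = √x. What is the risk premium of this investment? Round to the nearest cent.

E[u] = 0.4·√102400 + 0.16·√3600 + 0.44·√115600 = 0.4·320 + 0.16·60 + 0.44·340 = 287.2
CE = (287.2)² = 82483.84
Risk premium = EV − CE = 92400 − 82483.84 = 9916.16

$9,916.16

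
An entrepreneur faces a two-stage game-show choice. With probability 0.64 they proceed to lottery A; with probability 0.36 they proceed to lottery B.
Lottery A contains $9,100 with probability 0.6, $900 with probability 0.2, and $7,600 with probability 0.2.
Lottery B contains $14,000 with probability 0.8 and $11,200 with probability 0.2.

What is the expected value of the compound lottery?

EV(A) = 0.6 × 9100 + 0.2 × 900 + 0.2 × 7600 = 5460 + 180 + 1520 = 7160
EV(B) = 0.8 × 14000 + 0.2 × 11200 = 11200 + 2240 = 13440
Overall = 0.64 × 7160 + 0.36 × 13440 = 4582.4 + 4838.4 = 9420.8

$9,420.80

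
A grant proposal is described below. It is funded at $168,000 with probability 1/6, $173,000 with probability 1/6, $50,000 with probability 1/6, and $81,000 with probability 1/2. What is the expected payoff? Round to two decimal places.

EV = 1/6 × 168000 + 1/6 × 173000 + 1/6 × 50000 + 1/2 × 81000 = 28000 + 28833.3333 + 8333.3333 + 40500 = 105666.6667

$105,666.67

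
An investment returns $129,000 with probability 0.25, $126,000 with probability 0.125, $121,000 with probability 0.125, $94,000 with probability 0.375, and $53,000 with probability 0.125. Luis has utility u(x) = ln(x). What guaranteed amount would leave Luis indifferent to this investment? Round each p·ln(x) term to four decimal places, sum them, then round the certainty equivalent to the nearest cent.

$101,386.98

E[u] = 0.25·ln(129000) + 0.125·ln(126000) + 0.125·ln(121000) + 0.375·ln(94000) + 0.125·ln(53000) = 2.9419 + 1.4680 + 1.4629 + 4.2941 + 1.3598 = 11.5267
CE = e^11.5267 ≈ 101386.98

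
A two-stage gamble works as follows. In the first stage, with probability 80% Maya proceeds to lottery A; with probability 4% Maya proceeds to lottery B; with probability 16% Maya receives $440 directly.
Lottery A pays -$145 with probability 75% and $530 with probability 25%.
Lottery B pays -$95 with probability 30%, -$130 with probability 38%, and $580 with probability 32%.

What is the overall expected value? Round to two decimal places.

EV(A) = 0.75 × (-145) + 0.25 × 530 = -108.75 + 132.5 = 23.75
EV(B) = 0.3 × (-95) + 0.38 × (-130) + 0.32 × 580 = -28.5 − 49.4 + 185.6 = 107.7
Branch C: 440 (certain)
Overall = 0.8 × 23.75 + 0.04 × 107.7 + 0.16 × 440 = 19 + 4.308 + 70.4 = 93.708

$93.71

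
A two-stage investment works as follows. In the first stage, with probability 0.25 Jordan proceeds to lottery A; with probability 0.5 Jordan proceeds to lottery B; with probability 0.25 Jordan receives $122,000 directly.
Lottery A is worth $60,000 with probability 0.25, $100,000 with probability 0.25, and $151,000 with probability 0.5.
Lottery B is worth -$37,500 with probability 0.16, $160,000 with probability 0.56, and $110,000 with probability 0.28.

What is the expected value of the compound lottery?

$116,575

EV(A) = 0.25 × 60000 + 0.25 × 100000 + 0.5 × 151000 = 15000 + 25000 + 75500 = 115500
EV(B) = 0.16 × (-37500) + 0.56 × 160000 + 0.28 × 110000 = -6000 + 89600 + 30800 = 114400
Branch C: 122000 (certain)
Overall = 0.25 × 115500 + 0.5 × 114400 + 0.25 × 122000 = 28875 + 57200 + 30500 = 116575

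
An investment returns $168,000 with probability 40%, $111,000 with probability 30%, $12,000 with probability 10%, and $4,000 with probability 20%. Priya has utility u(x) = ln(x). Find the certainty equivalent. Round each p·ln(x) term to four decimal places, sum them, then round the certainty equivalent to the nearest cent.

$53,960.09

E[u] = 0.4·ln(168000) + 0.3·ln(111000) + 0.1·ln(12000) + 0.2·ln(4000) = 4.8127 + 3.4852 + 0.9393 + 1.6588 = 10.8960
CE = e^10.8960 ≈ 53960.09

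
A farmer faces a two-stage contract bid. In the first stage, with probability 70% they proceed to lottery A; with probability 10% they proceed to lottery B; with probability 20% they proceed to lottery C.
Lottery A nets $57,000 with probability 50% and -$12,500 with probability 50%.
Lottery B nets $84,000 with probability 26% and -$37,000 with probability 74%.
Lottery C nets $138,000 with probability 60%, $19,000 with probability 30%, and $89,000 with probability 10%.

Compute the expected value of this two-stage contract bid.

EV(A) = 0.5 × 57000 + 0.5 × (-12500) = 28500 − 6250 = 22250
EV(B) = 0.26 × 84000 + 0.74 × (-37000) = 21840 − 27380 = -5540
EV(C) = 0.6 × 138000 + 0.3 × 19000 + 0.1 × 89000 = 82800 + 5700 + 8900 = 97400
Overall = 0.7 × 22250 + 0.1 × (-5540) + 0.2 × 97400 = 15575 − 554 + 19480 = 34501

$34,501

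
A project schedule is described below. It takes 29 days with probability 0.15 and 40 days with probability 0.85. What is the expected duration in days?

38.35 days

EV = 0.15 × 29 + 0.85 × 40 = 4.35 + 34 = 38.35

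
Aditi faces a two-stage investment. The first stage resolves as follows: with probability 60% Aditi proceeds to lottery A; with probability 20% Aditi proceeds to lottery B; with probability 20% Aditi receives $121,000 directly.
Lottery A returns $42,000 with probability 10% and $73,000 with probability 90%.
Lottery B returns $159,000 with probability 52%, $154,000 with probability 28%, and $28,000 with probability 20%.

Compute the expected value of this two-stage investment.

EV(A) = 0.1 × 42000 + 0.9 × 73000 = 4200 + 65700 = 69900
EV(B) = 0.52 × 159000 + 0.28 × 154000 + 0.2 × 28000 = 82680 + 43120 + 5600 = 131400
Branch C: 121000 (certain)
Overall = 0.6 × 69900 + 0.2 × 131400 + 0.2 × 121000 = 41940 + 26280 + 24200 = 92420

$92,420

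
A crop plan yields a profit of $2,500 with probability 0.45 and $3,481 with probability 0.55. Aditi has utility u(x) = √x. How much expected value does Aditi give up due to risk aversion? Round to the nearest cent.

$20.05

E[u] = 0.45·√2500 + 0.55·√3481 = 0.45·50 + 0.55·59 = 54.95
CE = (54.95)² = 3019.5025
Risk premium = EV − CE = 3039.55 − 3019.5025 = 20.0475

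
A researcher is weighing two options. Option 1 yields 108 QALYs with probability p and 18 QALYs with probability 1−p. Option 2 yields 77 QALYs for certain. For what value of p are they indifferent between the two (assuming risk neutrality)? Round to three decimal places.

p·108 + (1−p)·18 = 77
90p + 18 = 77
p = (77 − 18) / 90

p = 0.656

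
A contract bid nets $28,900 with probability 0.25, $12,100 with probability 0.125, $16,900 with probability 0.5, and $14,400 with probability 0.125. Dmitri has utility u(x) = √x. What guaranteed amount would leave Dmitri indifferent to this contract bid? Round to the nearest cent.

E[u] = 0.25·√28900 + 0.125·√12100 + 0.5·√16900 + 0.125·√14400 = 0.25·170 + 0.125·110 + 0.5·130 + 0.125·120 = 136.25
CE = (136.25)² = 18564.0625

$18,564.06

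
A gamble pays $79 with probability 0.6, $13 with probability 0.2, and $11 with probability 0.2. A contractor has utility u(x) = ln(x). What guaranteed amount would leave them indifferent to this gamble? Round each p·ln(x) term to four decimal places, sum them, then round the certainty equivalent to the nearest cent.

$37.13

E[u] = 0.6·ln(79) + 0.2·ln(13) + 0.2·ln(11) = 2.6217 + 0.5130 + 0.4796 = 3.6143
CE = e^3.6143 ≈ 37.13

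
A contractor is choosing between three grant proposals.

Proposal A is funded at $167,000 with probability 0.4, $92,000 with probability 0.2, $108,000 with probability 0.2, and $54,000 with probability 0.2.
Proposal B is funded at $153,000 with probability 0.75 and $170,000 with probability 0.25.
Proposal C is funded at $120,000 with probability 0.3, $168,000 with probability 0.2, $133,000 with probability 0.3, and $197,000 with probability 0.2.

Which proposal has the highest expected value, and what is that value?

Proposal B ($157,250)

Proposal A = 0.4 × 167000 + 0.2 × 92000 + 0.2 × 108000 + 0.2 × 54000 = 66800 + 18400 + 21600 + 10800 = 117600
Proposal B = 0.75 × 153000 + 0.25 × 170000 = 114750 + 42500 = 157250
Proposal C = 0.3 × 120000 + 0.2 × 168000 + 0.3 × 133000 + 0.2 × 197000 = 36000 + 33600 + 39900 + 39400 = 148900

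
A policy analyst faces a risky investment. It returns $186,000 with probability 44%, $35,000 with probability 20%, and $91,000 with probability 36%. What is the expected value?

EV = 0.44 × 186000 + 0.2 × 35000 + 0.36 × 91000 = 81840 + 7000 + 32760 = 121600

$121,600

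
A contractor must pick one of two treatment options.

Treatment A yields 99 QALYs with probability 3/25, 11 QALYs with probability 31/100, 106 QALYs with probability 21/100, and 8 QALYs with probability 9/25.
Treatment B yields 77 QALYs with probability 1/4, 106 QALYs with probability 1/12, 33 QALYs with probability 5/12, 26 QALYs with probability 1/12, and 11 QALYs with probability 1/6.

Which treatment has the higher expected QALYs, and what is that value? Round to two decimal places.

Treatment A = 3/25 × 99 + 31/100 × 11 + 21/100 × 106 + 9/25 × 8 = 11.88 + 3.41 + 22.26 + 2.88 = 40.43
Treatment B = 1/4 × 77 + 1/12 × 106 + 5/12 × 33 + 1/12 × 26 + 1/6 × 11 = 19.25 + 8.8333 + 13.75 + 2.1667 + 1.8333 = 45.8333

Treatment B (45.83 QALYs)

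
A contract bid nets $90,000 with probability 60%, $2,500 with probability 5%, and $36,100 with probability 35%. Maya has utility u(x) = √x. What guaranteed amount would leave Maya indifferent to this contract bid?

E[u] = 0.6·√90000 + 0.05·√2500 + 0.35·√36100 = 0.6·300 + 0.05·50 + 0.35·190 = 249
CE = (249)² = 62001

$62,001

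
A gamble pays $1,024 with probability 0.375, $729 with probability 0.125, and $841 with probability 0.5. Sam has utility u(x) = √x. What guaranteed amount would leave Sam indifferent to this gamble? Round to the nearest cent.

E[u] = 0.375·√1024 + 0.125·√729 + 0.5·√841 = 0.375·32 + 0.125·27 + 0.5·29 = 29.875
CE = (29.875)² = 892.515625

$892.52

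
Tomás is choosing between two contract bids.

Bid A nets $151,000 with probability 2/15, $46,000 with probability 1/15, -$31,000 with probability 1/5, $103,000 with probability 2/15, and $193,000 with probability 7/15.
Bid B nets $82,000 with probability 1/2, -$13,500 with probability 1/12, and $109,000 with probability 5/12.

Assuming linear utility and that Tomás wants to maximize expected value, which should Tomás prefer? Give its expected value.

Bid A = 2/15 × 151000 + 1/15 × 46000 + 1/5 × (-31000) + 2/15 × 103000 + 7/15 × 193000 = 20133.3333 + 3066.6667 − 6200 + 13733.3333 + 90066.6667 = 120800
Bid B = 1/2 × 82000 + 1/12 × (-13500) + 5/12 × 109000 = 41000 − 1125 + 45416.6667 = 85291.6667

Bid A ($120,800)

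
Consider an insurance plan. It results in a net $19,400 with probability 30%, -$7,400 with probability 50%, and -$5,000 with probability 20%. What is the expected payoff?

EV = 0.3 × 19400 + 0.5 × (-7400) + 0.2 × (-5000) = 5820 − 3700 − 1000 = 1120

$1,120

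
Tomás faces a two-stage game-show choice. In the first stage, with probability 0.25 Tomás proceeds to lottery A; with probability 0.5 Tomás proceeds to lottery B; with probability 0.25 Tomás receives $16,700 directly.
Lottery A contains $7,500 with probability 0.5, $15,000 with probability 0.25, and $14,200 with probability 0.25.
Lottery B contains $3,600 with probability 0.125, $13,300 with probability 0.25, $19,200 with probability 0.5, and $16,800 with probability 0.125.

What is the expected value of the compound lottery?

EV(A) = 0.5 × 7500 + 0.25 × 15000 + 0.25 × 14200 = 3750 + 3750 + 3550 = 11050
EV(B) = 0.125 × 3600 + 0.25 × 13300 + 0.5 × 19200 + 0.125 × 16800 = 450 + 3325 + 9600 + 2100 = 15475
Branch C: 16700 (certain)
Overall = 0.25 × 11050 + 0.5 × 15475 + 0.25 × 16700 = 2762.5 + 7737.5 + 4175 = 14675

$14,675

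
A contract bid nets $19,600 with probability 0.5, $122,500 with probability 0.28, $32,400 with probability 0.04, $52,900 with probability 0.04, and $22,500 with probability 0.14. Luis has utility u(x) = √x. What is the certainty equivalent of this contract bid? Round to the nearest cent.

E[u] = 0.5·√19600 + 0.28·√122500 + 0.04·√32400 + 0.04·√52900 + 0.14·√22500 = 0.5·140 + 0.28·350 + 0.04·180 + 0.04·230 + 0.14·150 = 205.4
CE = (205.4)² = 42189.16

$42,189.16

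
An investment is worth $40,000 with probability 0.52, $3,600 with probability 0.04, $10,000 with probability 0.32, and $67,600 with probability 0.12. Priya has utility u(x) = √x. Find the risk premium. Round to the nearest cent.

$3,491.84

E[u] = 0.52·√40000 + 0.04·√3600 + 0.32·√10000 + 0.12·√67600 = 0.52·200 + 0.04·60 + 0.32·100 + 0.12·260 = 169.6
CE = (169.6)² = 28764.16
Risk premium = EV − CE = 32256 − 28764.16 = 3491.84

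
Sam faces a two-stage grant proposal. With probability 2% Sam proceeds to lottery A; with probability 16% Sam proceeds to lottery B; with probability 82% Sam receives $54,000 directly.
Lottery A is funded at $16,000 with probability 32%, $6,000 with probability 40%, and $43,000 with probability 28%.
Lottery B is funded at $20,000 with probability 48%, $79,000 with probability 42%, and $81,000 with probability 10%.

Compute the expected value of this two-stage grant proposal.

EV(A) = 0.32 × 16000 + 0.4 × 6000 + 0.28 × 43000 = 5120 + 2400 + 12040 = 19560
EV(B) = 0.48 × 20000 + 0.42 × 79000 + 0.1 × 81000 = 9600 + 33180 + 8100 = 50880
Branch C: 54000 (certain)
Overall = 0.02 × 19560 + 0.16 × 50880 + 0.82 × 54000 = 391.2 + 8140.8 + 44280 = 52812

$52,812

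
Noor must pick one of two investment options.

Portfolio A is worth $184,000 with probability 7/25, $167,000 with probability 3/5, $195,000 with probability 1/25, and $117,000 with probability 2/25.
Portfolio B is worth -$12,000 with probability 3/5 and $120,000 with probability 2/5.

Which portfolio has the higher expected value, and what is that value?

Portfolio A ($168,880)

Portfolio A = 7/25 × 184000 + 3/5 × 167000 + 1/25 × 195000 + 2/25 × 117000 = 51520 + 100200 + 7800 + 9360 = 168880
Portfolio B = 3/5 × (-12000) + 2/5 × 120000 = -7200 + 48000 = 40800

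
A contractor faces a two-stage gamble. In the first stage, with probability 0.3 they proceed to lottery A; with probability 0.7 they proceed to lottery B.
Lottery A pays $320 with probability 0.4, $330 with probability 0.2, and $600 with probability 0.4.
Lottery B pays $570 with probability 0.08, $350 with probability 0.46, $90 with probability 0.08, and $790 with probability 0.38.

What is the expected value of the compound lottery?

$490

EV(A) = 0.4 × 320 + 0.2 × 330 + 0.4 × 600 = 128 + 66 + 240 = 434
EV(B) = 0.08 × 570 + 0.46 × 350 + 0.08 × 90 + 0.38 × 790 = 45.6 + 161 + 7.2 + 300.2 = 514
Overall = 0.3 × 434 + 0.7 × 514 = 130.2 + 359.8 = 490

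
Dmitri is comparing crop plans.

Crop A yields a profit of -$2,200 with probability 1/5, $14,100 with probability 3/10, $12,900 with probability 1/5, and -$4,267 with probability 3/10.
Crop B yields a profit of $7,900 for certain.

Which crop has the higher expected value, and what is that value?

Crop B ($7,900)

Crop A = 1/5 × (-2200) + 3/10 × 14100 + 1/5 × 12900 + 3/10 × (-4267) = -440 + 4230 + 2580 − 1280.1 = 5089.9
Crop B: 7900 (certain)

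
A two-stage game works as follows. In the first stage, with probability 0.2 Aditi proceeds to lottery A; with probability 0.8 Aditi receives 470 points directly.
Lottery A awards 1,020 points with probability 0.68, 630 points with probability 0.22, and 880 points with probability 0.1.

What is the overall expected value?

EV(A) = 0.68 × 1020 + 0.22 × 630 + 0.1 × 880 = 693.6 + 138.6 + 88 = 920.2
Branch B: 470 (certain)
Overall = 0.2 × 920.2 + 0.8 × 470 = 184.04 + 376 = 560.04

560.04 points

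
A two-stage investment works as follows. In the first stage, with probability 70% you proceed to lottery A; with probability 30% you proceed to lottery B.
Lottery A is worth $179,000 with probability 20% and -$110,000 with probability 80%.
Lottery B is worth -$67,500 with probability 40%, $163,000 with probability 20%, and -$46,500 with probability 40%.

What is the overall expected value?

-$40,440

EV(A) = 0.2 × 179000 + 0.8 × (-110000) = 35800 − 88000 = -52200
EV(B) = 0.4 × (-67500) + 0.2 × 163000 + 0.4 × (-46500) = -27000 + 32600 − 18600 = -13000
Overall = 0.7 × (-52200) + 0.3 × (-13000) = -36540 − 3900 = -40440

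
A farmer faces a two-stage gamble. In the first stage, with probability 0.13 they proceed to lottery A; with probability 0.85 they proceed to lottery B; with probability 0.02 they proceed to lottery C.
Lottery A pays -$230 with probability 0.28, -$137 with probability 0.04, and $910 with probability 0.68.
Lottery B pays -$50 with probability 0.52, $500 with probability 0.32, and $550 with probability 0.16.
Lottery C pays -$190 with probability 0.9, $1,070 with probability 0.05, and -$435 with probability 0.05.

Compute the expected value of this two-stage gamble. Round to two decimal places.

$257.27

EV(A) = 0.28 × (-230) + 0.04 × (-137) + 0.68 × 910 = -64.4 − 5.48 + 618.8 = 548.92
EV(B) = 0.52 × (-50) + 0.32 × 500 + 0.16 × 550 = -26 + 160 + 88 = 222
EV(C) = 0.9 × (-190) + 0.05 × 1070 + 0.05 × (-435) = -171 + 53.5 − 21.75 = -139.25
Overall = 0.13 × 548.92 + 0.85 × 222 + 0.02 × (-139.25) = 71.3596 + 188.7 − 2.785 = 257.2746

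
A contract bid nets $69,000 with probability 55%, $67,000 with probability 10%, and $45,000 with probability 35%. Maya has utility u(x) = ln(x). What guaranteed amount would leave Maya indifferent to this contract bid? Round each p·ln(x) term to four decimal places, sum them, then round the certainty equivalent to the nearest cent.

E[u] = 0.55·ln(69000) + 0.1·ln(67000) + 0.35·ln(45000) = 6.1280 + 1.1112 + 3.7500 = 10.9892
CE = e^10.9892 ≈ 59230.98

$59,230.98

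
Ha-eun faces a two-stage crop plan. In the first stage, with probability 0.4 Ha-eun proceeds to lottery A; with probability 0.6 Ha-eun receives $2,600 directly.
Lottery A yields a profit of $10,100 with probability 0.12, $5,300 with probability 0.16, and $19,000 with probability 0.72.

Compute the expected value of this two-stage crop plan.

$7,856

EV(A) = 0.12 × 10100 + 0.16 × 5300 + 0.72 × 19000 = 1212 + 848 + 13680 = 15740
Branch B: 2600 (certain)
Overall = 0.4 × 15740 + 0.6 × 2600 = 6296 + 1560 = 7856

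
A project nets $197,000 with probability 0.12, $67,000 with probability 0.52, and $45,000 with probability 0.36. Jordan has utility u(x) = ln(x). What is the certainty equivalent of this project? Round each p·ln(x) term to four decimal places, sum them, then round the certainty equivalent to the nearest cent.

$66,078.59

E[u] = 0.12·ln(197000) + 0.52·ln(67000) + 0.36·ln(45000) = 1.4629 + 5.7785 + 3.8572 = 11.0986
CE = e^11.0986 ≈ 66078.59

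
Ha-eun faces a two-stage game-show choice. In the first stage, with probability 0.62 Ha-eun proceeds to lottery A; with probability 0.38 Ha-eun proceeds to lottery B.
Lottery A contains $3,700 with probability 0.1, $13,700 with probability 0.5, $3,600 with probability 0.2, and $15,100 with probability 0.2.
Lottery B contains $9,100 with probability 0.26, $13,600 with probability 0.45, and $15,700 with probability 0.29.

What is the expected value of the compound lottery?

$11,750.02

EV(A) = 0.1 × 3700 + 0.5 × 13700 + 0.2 × 3600 + 0.2 × 15100 = 370 + 6850 + 720 + 3020 = 10960
EV(B) = 0.26 × 9100 + 0.45 × 13600 + 0.29 × 15700 = 2366 + 6120 + 4553 = 13039
Overall = 0.62 × 10960 + 0.38 × 13039 = 6795.2 + 4954.82 = 11750.02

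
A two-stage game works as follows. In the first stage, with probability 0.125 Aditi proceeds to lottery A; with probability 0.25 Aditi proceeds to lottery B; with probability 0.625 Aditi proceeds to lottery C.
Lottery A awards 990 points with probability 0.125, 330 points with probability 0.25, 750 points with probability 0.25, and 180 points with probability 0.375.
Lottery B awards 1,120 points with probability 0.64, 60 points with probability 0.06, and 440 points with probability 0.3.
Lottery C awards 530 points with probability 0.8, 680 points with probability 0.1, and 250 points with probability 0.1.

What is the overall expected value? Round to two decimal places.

EV(A) = 0.125 × 990 + 0.25 × 330 + 0.25 × 750 + 0.375 × 180 = 123.75 + 82.5 + 187.5 + 67.5 = 461.25
EV(B) = 0.64 × 1120 + 0.06 × 60 + 0.3 × 440 = 716.8 + 3.6 + 132 = 852.4
EV(C) = 0.8 × 530 + 0.1 × 680 + 0.1 × 250 = 424 + 68 + 25 = 517
Overall = 0.125 × 461.25 + 0.25 × 852.4 + 0.625 × 517 = 57.65625 + 213.1 + 323.125 = 593.88125

593.88 points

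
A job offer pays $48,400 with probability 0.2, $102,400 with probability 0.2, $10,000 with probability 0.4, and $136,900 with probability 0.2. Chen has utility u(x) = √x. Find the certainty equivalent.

E[u] = 0.2·√48400 + 0.2·√102400 + 0.4·√10000 + 0.2·√136900 = 0.2·220 + 0.2·320 + 0.4·100 + 0.2·370 = 222
CE = (222)² = 49284

$49,284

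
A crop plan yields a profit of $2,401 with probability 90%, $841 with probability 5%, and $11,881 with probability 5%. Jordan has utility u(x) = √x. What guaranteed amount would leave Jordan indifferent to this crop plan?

$2,601

E[u] = 0.9·√2401 + 0.05·√841 + 0.05·√11881 = 0.9·49 + 0.05·29 + 0.05·109 = 51
CE = (51)² = 2601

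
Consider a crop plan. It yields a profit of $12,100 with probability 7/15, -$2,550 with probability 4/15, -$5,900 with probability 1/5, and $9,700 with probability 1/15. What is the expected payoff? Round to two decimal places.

$4,433.33

EV = 7/15 × 12100 + 4/15 × (-2550) + 1/5 × (-5900) + 1/15 × 9700 = 5646.6667 − 680 − 1180 + 646.6667 = 4433.3333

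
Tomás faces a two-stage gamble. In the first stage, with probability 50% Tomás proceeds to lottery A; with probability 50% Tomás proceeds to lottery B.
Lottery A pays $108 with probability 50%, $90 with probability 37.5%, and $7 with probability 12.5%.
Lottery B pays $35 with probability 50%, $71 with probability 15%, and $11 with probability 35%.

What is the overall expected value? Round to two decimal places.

$60.31

EV(A) = 0.5 × 108 + 0.375 × 90 + 0.125 × 7 = 54 + 33.75 + 0.875 = 88.625
EV(B) = 0.5 × 35 + 0.15 × 71 + 0.35 × 11 = 17.5 + 10.65 + 3.85 = 32
Overall = 0.5 × 88.625 + 0.5 × 32 = 44.3125 + 16 = 60.3125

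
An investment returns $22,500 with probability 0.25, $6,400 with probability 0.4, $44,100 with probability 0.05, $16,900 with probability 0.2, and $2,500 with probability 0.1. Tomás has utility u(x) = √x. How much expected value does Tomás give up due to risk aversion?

$1,699

E[u] = 0.25·√22500 + 0.4·√6400 + 0.05·√44100 + 0.2·√16900 + 0.1·√2500 = 0.25·150 + 0.4·80 + 0.05·210 + 0.2·130 + 0.1·50 = 111
CE = (111)² = 12321
Risk premium = EV − CE = 14020 − 12321 = 1699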